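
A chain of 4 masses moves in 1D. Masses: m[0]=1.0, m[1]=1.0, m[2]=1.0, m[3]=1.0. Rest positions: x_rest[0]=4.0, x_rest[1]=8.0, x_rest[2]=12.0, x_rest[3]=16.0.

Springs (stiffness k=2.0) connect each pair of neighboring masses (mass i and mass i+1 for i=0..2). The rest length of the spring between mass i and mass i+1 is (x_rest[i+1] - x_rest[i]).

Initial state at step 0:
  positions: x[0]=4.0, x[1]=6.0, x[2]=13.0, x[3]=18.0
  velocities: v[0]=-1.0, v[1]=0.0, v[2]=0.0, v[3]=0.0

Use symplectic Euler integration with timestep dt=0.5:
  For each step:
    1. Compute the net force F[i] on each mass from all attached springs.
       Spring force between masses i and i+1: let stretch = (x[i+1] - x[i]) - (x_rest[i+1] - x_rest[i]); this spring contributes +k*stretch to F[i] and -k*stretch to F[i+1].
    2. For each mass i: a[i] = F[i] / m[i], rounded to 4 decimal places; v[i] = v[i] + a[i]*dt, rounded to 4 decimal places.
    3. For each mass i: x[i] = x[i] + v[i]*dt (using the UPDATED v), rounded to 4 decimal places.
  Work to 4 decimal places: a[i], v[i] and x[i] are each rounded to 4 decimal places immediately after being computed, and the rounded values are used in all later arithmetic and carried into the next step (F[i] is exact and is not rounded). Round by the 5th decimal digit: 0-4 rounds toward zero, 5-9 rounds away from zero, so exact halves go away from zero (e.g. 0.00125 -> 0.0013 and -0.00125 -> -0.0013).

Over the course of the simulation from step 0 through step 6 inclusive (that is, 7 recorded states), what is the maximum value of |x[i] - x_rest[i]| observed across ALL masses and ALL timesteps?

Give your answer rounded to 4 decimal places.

Step 0: x=[4.0000 6.0000 13.0000 18.0000] v=[-1.0000 0.0000 0.0000 0.0000]
Step 1: x=[2.5000 8.5000 12.0000 17.5000] v=[-3.0000 5.0000 -2.0000 -1.0000]
Step 2: x=[2.0000 9.7500 12.0000 16.2500] v=[-1.0000 2.5000 0.0000 -2.5000]
Step 3: x=[3.3750 8.2500 13.0000 14.8750] v=[2.7500 -3.0000 2.0000 -2.7500]
Step 4: x=[5.1875 6.6875 12.5625 14.5625] v=[3.6250 -3.1250 -0.8750 -0.6250]
Step 5: x=[5.7500 7.3125 10.1875 15.2500] v=[1.1250 1.2500 -4.7500 1.3750]
Step 6: x=[5.0938 8.5938 8.9063 15.4063] v=[-1.3125 2.5625 -2.5625 0.3125]
Max displacement = 3.0937

Answer: 3.0937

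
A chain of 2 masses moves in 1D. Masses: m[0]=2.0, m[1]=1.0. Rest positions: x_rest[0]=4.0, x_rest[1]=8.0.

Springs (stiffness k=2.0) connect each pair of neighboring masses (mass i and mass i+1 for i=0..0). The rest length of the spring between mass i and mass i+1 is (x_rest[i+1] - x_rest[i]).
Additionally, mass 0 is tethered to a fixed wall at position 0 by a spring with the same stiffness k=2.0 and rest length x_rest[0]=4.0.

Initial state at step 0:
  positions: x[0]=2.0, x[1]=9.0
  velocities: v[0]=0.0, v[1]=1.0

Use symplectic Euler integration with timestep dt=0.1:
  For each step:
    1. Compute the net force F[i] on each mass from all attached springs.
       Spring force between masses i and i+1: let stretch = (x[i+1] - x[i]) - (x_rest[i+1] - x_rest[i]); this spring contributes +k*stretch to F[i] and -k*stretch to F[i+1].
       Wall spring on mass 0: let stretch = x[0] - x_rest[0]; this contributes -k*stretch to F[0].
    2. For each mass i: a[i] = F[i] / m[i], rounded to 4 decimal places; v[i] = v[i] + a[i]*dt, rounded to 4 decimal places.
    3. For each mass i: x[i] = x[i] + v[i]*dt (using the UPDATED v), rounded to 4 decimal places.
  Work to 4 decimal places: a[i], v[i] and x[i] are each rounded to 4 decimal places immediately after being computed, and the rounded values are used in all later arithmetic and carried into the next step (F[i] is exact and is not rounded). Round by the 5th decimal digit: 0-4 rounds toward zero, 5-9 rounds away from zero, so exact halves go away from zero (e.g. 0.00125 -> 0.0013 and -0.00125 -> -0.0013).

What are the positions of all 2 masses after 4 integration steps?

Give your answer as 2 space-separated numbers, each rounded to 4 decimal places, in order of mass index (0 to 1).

Step 0: x=[2.0000 9.0000] v=[0.0000 1.0000]
Step 1: x=[2.0500 9.0400] v=[0.5000 0.4000]
Step 2: x=[2.1494 9.0202] v=[0.9940 -0.1980]
Step 3: x=[2.2960 8.9430] v=[1.4661 -0.7722]
Step 4: x=[2.4861 8.8128] v=[1.9012 -1.3016]

Answer: 2.4861 8.8128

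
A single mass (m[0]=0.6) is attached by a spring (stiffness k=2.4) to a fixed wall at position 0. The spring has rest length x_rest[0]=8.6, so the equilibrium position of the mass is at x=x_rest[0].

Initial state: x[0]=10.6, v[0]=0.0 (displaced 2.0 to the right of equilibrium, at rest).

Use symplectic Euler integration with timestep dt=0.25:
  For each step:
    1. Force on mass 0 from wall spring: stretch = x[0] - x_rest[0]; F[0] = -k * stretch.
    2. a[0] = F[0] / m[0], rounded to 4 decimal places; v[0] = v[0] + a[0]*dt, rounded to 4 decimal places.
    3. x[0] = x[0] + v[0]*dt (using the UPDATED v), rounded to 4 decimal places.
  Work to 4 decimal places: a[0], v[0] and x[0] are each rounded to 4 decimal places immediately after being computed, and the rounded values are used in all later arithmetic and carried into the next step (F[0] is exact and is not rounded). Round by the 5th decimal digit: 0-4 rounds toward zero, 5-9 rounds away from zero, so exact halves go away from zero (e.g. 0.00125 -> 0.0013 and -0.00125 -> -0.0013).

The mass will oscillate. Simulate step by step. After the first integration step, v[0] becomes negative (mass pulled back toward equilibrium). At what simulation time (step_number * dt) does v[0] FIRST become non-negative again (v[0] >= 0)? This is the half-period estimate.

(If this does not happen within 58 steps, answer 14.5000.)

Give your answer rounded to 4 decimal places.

Step 0: x=[10.6000] v=[0.0000]
Step 1: x=[10.1000] v=[-2.0000]
Step 2: x=[9.2250] v=[-3.5000]
Step 3: x=[8.1938] v=[-4.1250]
Step 4: x=[7.2641] v=[-3.7188]
Step 5: x=[6.6684] v=[-2.3829]
Step 6: x=[6.5556] v=[-0.4513]
Step 7: x=[6.9539] v=[1.5931]
First v>=0 after going negative at step 7, time=1.7500

Answer: 1.7500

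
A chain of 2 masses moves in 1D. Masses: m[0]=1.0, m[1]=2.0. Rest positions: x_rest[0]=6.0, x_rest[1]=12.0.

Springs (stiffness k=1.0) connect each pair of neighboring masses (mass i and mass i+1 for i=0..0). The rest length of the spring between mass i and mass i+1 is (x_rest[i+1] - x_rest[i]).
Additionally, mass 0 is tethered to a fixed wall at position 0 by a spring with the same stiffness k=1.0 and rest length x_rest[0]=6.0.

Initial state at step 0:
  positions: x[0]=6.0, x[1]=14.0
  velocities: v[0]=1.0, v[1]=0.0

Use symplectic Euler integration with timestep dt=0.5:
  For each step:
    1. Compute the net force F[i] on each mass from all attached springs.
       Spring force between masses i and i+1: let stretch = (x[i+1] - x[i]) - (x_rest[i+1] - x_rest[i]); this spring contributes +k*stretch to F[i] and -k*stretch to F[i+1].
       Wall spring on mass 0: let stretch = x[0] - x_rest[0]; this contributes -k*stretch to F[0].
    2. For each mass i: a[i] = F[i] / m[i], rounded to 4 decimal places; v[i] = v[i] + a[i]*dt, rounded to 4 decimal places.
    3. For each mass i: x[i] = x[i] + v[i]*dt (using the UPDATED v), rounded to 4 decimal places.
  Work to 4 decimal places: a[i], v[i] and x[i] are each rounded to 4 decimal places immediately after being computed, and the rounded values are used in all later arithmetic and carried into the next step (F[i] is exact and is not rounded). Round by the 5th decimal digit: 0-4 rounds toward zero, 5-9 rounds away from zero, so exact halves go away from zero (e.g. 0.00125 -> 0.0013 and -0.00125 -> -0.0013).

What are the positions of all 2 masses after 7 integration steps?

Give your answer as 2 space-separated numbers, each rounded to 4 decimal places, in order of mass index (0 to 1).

Answer: 4.7079 12.5868

Derivation:
Step 0: x=[6.0000 14.0000] v=[1.0000 0.0000]
Step 1: x=[7.0000 13.7500] v=[2.0000 -0.5000]
Step 2: x=[7.9375 13.4063] v=[1.8750 -0.6875]
Step 3: x=[8.2579 13.1290] v=[0.6407 -0.5547]
Step 4: x=[7.7316 12.9928] v=[-1.0527 -0.2725]
Step 5: x=[6.5877 12.9489] v=[-2.2879 -0.0878]
Step 6: x=[5.3871 12.8599] v=[-2.4012 -0.1781]
Step 7: x=[4.7079 12.5868] v=[-1.3584 -0.5463]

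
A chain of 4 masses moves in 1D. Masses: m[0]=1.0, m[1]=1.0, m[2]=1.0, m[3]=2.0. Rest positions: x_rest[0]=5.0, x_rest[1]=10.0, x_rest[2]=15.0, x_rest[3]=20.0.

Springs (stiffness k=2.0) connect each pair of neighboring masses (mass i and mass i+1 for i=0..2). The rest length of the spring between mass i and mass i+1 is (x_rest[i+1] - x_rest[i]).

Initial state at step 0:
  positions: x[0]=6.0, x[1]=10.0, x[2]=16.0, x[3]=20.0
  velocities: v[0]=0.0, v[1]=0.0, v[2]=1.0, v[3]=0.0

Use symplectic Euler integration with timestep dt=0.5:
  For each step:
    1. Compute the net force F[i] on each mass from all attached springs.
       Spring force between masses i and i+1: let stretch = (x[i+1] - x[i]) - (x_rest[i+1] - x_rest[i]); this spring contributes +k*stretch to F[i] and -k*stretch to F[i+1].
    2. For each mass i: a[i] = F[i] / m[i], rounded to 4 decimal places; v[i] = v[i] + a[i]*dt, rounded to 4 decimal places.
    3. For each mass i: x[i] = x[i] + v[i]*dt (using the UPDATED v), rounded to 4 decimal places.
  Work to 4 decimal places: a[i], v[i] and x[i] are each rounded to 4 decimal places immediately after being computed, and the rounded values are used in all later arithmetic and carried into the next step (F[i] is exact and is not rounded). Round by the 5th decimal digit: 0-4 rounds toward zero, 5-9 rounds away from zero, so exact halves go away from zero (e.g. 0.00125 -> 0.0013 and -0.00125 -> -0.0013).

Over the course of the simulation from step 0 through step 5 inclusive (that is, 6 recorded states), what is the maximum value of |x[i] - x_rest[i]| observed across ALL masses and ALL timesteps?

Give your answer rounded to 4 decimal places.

Step 0: x=[6.0000 10.0000 16.0000 20.0000] v=[0.0000 0.0000 1.0000 0.0000]
Step 1: x=[5.5000 11.0000 15.5000 20.2500] v=[-1.0000 2.0000 -1.0000 0.5000]
Step 2: x=[5.2500 11.5000 15.1250 20.5625] v=[-0.5000 1.0000 -0.7500 0.6250]
Step 3: x=[5.6250 10.6875 15.6563 20.7657] v=[0.7500 -1.6250 1.0625 0.4063]
Step 4: x=[6.0313 9.8282 16.2579 20.9415] v=[0.8125 -1.7187 1.2031 0.3516]
Step 5: x=[5.8360 10.2853 15.9864 21.1964] v=[-0.3906 0.9141 -0.5430 0.5098]
Max displacement = 1.5000

Answer: 1.5000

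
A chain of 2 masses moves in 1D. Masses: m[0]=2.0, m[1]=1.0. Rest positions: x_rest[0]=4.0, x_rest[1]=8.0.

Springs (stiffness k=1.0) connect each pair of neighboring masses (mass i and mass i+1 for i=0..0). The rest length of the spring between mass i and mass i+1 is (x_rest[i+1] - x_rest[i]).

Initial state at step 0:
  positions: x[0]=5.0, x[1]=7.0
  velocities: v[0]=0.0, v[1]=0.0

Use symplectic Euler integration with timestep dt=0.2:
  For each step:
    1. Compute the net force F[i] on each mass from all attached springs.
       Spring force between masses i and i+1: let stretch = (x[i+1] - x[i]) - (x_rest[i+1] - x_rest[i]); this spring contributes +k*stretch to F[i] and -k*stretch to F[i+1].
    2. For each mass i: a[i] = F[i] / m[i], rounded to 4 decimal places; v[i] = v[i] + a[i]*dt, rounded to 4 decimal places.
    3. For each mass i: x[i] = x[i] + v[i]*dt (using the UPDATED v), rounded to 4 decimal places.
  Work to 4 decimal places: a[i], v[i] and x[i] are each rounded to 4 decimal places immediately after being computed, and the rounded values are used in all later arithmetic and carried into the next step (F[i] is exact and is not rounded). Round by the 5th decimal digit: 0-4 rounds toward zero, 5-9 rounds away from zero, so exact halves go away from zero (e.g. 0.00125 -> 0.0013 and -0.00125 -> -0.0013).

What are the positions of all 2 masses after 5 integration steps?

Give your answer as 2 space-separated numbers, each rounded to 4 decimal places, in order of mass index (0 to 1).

Step 0: x=[5.0000 7.0000] v=[0.0000 0.0000]
Step 1: x=[4.9600 7.0800] v=[-0.2000 0.4000]
Step 2: x=[4.8824 7.2352] v=[-0.3880 0.7760]
Step 3: x=[4.7719 7.4563] v=[-0.5527 1.1054]
Step 4: x=[4.6350 7.7300] v=[-0.6843 1.3685]
Step 5: x=[4.4800 8.0399] v=[-0.7748 1.5495]

Answer: 4.4800 8.0399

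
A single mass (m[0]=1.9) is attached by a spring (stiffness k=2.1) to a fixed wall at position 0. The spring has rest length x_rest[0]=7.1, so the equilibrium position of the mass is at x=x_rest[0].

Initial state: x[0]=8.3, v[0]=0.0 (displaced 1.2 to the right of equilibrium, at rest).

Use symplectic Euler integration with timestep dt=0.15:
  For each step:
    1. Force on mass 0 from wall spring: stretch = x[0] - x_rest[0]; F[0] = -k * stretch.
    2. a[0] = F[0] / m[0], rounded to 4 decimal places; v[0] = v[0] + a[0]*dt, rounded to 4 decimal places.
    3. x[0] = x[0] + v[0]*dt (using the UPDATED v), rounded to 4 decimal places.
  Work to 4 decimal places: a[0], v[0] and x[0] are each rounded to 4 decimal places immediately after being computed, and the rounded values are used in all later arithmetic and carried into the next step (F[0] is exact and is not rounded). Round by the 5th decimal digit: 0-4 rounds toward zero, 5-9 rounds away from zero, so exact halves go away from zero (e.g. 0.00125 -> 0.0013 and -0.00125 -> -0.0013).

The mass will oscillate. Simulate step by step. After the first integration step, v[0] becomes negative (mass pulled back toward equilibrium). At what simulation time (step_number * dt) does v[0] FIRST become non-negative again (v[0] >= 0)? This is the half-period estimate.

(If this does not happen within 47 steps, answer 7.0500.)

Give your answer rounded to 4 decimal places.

Answer: 3.0000

Derivation:
Step 0: x=[8.3000] v=[0.0000]
Step 1: x=[8.2702] v=[-0.1989]
Step 2: x=[8.2113] v=[-0.3929]
Step 3: x=[8.1247] v=[-0.5771]
Step 4: x=[8.0127] v=[-0.7470]
Step 5: x=[7.8780] v=[-0.8983]
Step 6: x=[7.7239] v=[-1.0273]
Step 7: x=[7.5543] v=[-1.1307]
Step 8: x=[7.3734] v=[-1.2060]
Step 9: x=[7.1857] v=[-1.2513]
Step 10: x=[6.9959] v=[-1.2655]
Step 11: x=[6.8087] v=[-1.2482]
Step 12: x=[6.6287] v=[-1.1999]
Step 13: x=[6.4604] v=[-1.1218]
Step 14: x=[6.3080] v=[-1.0158]
Step 15: x=[6.1753] v=[-0.8845]
Step 16: x=[6.0656] v=[-0.7312]
Step 17: x=[5.9816] v=[-0.5597]
Step 18: x=[5.9255] v=[-0.3743]
Step 19: x=[5.8986] v=[-0.1796]
Step 20: x=[5.9015] v=[0.0196]
First v>=0 after going negative at step 20, time=3.0000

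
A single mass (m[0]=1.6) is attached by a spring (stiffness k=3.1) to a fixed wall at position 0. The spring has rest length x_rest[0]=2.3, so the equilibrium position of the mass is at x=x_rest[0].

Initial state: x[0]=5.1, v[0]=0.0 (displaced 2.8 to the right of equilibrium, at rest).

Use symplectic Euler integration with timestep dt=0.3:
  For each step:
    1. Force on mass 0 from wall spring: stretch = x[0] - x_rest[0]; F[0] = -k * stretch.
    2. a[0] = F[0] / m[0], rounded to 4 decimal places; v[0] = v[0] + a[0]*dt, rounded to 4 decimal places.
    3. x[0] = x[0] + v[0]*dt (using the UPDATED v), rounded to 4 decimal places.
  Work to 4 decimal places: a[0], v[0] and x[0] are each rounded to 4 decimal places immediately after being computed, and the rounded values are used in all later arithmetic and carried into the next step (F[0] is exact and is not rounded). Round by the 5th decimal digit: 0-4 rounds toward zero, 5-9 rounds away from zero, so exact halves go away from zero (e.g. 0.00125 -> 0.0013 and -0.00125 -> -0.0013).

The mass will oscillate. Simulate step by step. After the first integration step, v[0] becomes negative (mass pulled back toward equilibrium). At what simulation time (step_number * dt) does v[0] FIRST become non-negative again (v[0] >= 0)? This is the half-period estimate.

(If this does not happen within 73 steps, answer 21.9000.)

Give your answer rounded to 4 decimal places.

Answer: 2.4000

Derivation:
Step 0: x=[5.1000] v=[0.0000]
Step 1: x=[4.6118] v=[-1.6275]
Step 2: x=[3.7204] v=[-2.9712]
Step 3: x=[2.5814] v=[-3.7968]
Step 4: x=[1.3933] v=[-3.9604]
Step 5: x=[0.3633] v=[-3.4334]
Step 6: x=[-0.3290] v=[-2.3077]
Step 7: x=[-0.5629] v=[-0.7796]
Step 8: x=[-0.2976] v=[0.8845]
First v>=0 after going negative at step 8, time=2.4000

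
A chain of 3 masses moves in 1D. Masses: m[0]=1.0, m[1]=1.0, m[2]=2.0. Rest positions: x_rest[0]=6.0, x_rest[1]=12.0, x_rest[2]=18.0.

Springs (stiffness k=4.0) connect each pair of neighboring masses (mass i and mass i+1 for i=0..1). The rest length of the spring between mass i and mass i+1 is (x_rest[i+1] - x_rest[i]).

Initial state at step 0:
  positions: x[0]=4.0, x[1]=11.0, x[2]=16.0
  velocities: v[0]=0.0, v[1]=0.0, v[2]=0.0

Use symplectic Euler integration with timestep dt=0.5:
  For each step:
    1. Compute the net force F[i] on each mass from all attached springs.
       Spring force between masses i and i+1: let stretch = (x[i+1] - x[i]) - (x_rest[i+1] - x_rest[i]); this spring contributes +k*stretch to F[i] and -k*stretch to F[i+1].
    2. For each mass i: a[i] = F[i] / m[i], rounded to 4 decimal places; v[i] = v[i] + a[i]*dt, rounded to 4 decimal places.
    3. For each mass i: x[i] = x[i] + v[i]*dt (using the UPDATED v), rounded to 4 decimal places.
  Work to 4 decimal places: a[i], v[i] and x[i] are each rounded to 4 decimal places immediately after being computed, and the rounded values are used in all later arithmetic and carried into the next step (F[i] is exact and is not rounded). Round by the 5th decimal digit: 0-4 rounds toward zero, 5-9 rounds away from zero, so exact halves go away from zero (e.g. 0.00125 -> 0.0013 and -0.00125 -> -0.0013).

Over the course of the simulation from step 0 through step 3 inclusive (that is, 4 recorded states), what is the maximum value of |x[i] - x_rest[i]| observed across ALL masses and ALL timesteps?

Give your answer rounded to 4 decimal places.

Answer: 3.0000

Derivation:
Step 0: x=[4.0000 11.0000 16.0000] v=[0.0000 0.0000 0.0000]
Step 1: x=[5.0000 9.0000 16.5000] v=[2.0000 -4.0000 1.0000]
Step 2: x=[4.0000 10.5000 16.2500] v=[-2.0000 3.0000 -0.5000]
Step 3: x=[3.5000 11.2500 16.1250] v=[-1.0000 1.5000 -0.2500]
Max displacement = 3.0000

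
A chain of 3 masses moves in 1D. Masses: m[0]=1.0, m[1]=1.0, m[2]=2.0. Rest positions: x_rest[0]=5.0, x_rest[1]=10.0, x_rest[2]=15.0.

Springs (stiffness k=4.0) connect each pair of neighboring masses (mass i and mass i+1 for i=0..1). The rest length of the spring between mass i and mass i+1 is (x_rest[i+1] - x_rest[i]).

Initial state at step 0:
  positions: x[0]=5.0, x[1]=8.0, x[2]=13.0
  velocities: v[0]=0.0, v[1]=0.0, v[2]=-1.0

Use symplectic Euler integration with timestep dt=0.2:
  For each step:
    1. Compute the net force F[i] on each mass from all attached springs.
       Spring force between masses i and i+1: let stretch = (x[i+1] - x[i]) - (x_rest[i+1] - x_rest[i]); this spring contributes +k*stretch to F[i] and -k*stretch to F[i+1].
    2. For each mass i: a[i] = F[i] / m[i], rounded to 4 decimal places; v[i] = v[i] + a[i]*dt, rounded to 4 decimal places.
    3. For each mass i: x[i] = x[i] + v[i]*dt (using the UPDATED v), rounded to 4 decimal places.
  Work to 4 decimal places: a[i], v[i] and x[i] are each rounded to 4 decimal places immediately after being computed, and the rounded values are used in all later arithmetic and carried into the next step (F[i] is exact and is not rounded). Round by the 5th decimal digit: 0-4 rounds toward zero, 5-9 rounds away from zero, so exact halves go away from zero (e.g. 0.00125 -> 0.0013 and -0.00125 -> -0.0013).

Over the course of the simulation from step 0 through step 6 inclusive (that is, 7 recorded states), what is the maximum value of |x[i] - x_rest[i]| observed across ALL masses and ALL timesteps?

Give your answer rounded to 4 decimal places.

Step 0: x=[5.0000 8.0000 13.0000] v=[0.0000 0.0000 -1.0000]
Step 1: x=[4.6800 8.3200 12.8000] v=[-1.6000 1.6000 -1.0000]
Step 2: x=[4.1424 8.7744 12.6416] v=[-2.6880 2.2720 -0.7920]
Step 3: x=[3.5459 9.1064 12.5738] v=[-2.9824 1.6602 -0.3389]
Step 4: x=[3.0391 9.1035 12.6286] v=[-2.5340 -0.0143 0.2741]
Step 5: x=[2.7026 8.6944 12.8014] v=[-1.6825 -2.0457 0.8641]
Step 6: x=[2.5248 7.9837 13.0457] v=[-0.8891 -3.5535 1.2213]
Max displacement = 2.4752

Answer: 2.4752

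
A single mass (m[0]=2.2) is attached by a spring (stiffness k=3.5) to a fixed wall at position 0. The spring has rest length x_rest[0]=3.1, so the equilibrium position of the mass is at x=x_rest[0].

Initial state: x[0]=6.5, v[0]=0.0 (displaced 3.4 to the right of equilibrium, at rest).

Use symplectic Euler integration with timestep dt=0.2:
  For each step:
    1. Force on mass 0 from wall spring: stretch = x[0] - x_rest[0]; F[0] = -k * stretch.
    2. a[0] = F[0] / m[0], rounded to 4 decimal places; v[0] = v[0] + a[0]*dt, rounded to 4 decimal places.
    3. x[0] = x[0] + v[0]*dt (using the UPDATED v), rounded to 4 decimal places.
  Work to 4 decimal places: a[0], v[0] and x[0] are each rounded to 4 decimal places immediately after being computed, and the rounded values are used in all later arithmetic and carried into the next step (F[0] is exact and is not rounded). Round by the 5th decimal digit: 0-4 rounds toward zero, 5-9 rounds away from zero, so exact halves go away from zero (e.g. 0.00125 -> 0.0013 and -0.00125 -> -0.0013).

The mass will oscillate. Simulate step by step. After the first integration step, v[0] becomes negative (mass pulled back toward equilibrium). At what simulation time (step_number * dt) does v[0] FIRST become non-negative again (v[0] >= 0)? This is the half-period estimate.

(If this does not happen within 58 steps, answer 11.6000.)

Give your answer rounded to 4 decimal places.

Step 0: x=[6.5000] v=[0.0000]
Step 1: x=[6.2836] v=[-1.0818]
Step 2: x=[5.8646] v=[-2.0948]
Step 3: x=[5.2697] v=[-2.9744]
Step 4: x=[4.5367] v=[-3.6648]
Step 5: x=[3.7123] v=[-4.1219]
Step 6: x=[2.8490] v=[-4.3167]
Step 7: x=[2.0016] v=[-4.2368]
Step 8: x=[1.2241] v=[-3.8873]
Step 9: x=[0.5660] v=[-3.2904]
Step 10: x=[0.0692] v=[-2.4841]
Step 11: x=[-0.2348] v=[-1.5198]
Step 12: x=[-0.3265] v=[-0.4587]
Step 13: x=[-0.2002] v=[0.6316]
First v>=0 after going negative at step 13, time=2.6000

Answer: 2.6000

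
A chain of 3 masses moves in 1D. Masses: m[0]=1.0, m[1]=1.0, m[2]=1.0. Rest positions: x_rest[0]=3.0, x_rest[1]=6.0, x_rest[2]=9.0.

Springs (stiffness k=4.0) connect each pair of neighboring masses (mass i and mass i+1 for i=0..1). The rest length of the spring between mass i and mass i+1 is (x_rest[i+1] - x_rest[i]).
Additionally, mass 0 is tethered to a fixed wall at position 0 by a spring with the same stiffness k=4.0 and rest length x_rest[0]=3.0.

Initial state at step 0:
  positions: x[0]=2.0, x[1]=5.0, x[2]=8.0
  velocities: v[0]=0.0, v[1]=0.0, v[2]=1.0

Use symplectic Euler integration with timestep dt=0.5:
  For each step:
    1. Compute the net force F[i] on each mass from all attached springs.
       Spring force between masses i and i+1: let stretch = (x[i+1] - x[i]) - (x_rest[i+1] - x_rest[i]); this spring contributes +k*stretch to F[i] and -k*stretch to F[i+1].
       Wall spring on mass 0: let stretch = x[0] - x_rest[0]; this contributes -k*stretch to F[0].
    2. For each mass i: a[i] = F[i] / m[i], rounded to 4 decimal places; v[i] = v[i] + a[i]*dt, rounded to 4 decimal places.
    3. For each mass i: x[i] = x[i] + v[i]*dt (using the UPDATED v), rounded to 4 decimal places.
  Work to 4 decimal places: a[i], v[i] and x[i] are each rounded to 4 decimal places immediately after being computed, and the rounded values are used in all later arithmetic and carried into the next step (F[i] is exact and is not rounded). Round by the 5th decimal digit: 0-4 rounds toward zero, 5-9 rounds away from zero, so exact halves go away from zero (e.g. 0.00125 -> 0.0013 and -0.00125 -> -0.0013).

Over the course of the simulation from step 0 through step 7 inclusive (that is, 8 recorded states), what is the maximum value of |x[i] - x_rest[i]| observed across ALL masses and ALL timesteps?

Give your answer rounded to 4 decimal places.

Step 0: x=[2.0000 5.0000 8.0000] v=[0.0000 0.0000 1.0000]
Step 1: x=[3.0000 5.0000 8.5000] v=[2.0000 0.0000 1.0000]
Step 2: x=[3.0000 6.5000 8.5000] v=[0.0000 3.0000 0.0000]
Step 3: x=[3.5000 6.5000 9.5000] v=[1.0000 0.0000 2.0000]
Step 4: x=[3.5000 6.5000 10.5000] v=[0.0000 0.0000 2.0000]
Step 5: x=[3.0000 7.5000 10.5000] v=[-1.0000 2.0000 0.0000]
Step 6: x=[4.0000 7.0000 10.5000] v=[2.0000 -1.0000 0.0000]
Step 7: x=[4.0000 7.0000 10.0000] v=[0.0000 0.0000 -1.0000]
Max displacement = 1.5000

Answer: 1.5000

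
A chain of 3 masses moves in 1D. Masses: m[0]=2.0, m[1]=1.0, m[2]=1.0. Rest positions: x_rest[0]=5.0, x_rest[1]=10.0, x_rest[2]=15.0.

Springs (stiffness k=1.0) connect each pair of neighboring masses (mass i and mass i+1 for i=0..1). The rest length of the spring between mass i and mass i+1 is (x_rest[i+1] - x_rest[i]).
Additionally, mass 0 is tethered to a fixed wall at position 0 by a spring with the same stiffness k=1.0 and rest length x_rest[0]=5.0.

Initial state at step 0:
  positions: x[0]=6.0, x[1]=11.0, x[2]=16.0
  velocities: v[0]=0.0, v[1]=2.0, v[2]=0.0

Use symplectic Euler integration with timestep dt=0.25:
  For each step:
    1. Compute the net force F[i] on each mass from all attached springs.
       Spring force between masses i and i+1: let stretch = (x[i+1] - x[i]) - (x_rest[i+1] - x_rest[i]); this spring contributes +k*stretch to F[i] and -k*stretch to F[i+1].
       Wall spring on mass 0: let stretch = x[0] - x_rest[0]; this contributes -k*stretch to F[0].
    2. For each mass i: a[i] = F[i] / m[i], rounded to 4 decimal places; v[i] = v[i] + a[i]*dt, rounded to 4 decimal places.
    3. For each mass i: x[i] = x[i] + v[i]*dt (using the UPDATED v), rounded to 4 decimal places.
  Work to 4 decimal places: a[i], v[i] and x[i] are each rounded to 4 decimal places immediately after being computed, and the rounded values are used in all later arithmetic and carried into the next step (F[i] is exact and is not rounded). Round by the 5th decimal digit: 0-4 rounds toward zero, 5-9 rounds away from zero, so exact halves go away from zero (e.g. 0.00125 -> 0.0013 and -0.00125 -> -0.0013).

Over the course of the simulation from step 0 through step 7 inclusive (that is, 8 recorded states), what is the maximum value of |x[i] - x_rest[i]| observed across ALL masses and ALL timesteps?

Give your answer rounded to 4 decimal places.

Answer: 2.4108

Derivation:
Step 0: x=[6.0000 11.0000 16.0000] v=[0.0000 2.0000 0.0000]
Step 1: x=[5.9688 11.5000 16.0000] v=[-0.1250 2.0000 0.0000]
Step 2: x=[5.9239 11.9356 16.0313] v=[-0.1797 1.7422 0.1250]
Step 3: x=[5.8817 12.2514 16.1191] v=[-0.1687 1.2632 0.3511]
Step 4: x=[5.8548 12.4108 16.2777] v=[-0.1077 0.6377 0.6342]
Step 5: x=[5.8498 12.4022 16.5071] v=[-0.0201 -0.0346 0.9175]
Step 6: x=[5.8667 12.2406 16.7924] v=[0.0677 -0.6465 1.1413]
Step 7: x=[5.8995 11.9651 17.1058] v=[0.1311 -1.1020 1.2534]
Max displacement = 2.4108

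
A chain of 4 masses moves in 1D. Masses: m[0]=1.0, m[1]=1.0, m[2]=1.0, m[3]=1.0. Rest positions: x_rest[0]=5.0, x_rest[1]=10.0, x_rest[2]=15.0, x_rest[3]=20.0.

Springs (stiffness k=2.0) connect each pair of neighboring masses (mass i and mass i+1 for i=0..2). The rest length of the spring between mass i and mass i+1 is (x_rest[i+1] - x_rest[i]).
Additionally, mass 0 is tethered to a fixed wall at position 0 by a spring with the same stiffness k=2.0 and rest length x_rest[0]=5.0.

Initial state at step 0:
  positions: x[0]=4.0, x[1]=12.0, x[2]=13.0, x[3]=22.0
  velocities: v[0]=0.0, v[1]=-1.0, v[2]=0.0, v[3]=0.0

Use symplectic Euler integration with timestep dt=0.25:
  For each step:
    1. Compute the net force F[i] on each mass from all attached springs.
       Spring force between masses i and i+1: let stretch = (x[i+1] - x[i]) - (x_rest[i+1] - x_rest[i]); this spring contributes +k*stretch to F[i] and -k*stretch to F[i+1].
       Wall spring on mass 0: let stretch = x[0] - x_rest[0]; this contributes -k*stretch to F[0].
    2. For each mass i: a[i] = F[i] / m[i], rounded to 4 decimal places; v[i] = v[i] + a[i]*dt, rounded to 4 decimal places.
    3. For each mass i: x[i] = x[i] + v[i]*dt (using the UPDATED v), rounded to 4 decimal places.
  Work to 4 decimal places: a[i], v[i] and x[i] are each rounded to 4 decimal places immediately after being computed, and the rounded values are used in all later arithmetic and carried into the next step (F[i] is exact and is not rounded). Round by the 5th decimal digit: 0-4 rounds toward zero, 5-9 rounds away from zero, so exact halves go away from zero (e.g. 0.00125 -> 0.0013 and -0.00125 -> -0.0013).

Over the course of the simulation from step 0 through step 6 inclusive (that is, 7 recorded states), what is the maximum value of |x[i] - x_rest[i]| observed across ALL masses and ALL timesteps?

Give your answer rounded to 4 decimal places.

Step 0: x=[4.0000 12.0000 13.0000 22.0000] v=[0.0000 -1.0000 0.0000 0.0000]
Step 1: x=[4.5000 10.8750 14.0000 21.5000] v=[2.0000 -4.5000 4.0000 -2.0000]
Step 2: x=[5.2344 9.3438 15.5469 20.6875] v=[2.9375 -6.1250 6.1875 -3.2500]
Step 3: x=[5.8282 8.0743 16.9610 19.8574] v=[2.3750 -5.0782 5.6563 -3.3203]
Step 4: x=[5.9742 7.6348 17.6263 19.2903] v=[0.5840 -1.7579 2.6612 -2.2685]
Step 5: x=[5.5810 8.2367 17.2507 19.1402] v=[-1.5728 2.4076 -1.5026 -0.6005]
Step 6: x=[4.8221 9.6334 15.9845 19.3789] v=[-3.0355 5.5868 -5.0649 0.9548]
Max displacement = 2.6263

Answer: 2.6263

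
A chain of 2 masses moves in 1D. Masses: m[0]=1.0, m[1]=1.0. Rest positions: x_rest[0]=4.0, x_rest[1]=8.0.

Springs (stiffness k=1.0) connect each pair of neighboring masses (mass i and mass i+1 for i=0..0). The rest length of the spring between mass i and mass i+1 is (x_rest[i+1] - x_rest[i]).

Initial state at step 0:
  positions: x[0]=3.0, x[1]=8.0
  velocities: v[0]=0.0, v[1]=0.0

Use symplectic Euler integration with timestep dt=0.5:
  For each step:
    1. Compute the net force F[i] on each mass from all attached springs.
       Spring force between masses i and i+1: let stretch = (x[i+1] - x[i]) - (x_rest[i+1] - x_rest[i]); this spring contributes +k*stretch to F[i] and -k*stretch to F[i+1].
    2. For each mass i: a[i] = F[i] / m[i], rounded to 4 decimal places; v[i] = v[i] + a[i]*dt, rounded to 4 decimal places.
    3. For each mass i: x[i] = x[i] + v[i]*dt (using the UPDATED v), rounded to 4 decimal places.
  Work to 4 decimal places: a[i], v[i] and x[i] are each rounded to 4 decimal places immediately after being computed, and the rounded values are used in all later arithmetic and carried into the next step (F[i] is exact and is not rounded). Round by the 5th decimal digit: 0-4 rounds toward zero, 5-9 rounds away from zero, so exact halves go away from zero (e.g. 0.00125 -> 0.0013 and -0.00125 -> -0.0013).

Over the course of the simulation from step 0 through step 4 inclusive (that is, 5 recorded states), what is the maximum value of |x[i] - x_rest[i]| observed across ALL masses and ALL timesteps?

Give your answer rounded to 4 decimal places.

Answer: 1.0312

Derivation:
Step 0: x=[3.0000 8.0000] v=[0.0000 0.0000]
Step 1: x=[3.2500 7.7500] v=[0.5000 -0.5000]
Step 2: x=[3.6250 7.3750] v=[0.7500 -0.7500]
Step 3: x=[3.9375 7.0625] v=[0.6250 -0.6250]
Step 4: x=[4.0313 6.9688] v=[0.1875 -0.1875]
Max displacement = 1.0312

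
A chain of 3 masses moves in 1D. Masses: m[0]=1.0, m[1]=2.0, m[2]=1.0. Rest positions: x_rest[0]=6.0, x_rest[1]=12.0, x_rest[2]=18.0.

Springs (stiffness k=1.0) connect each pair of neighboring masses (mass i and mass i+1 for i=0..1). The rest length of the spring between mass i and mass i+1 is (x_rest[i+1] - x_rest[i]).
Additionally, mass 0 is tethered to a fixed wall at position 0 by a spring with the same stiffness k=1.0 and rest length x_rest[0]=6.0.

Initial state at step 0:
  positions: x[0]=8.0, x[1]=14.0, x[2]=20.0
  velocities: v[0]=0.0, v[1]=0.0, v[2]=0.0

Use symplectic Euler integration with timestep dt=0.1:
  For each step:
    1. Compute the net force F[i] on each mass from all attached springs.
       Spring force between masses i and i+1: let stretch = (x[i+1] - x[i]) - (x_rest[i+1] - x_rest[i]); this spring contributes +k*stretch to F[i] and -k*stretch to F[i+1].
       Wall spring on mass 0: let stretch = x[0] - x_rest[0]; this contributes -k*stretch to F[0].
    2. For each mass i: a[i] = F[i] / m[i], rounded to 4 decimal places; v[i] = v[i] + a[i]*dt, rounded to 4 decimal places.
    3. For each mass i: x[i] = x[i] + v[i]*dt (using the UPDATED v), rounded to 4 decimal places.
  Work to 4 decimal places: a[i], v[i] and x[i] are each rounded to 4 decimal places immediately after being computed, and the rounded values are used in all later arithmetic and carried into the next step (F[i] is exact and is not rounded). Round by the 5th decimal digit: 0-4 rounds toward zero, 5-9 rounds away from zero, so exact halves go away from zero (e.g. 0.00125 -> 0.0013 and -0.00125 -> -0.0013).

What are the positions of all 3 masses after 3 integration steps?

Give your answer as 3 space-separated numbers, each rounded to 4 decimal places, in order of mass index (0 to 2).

Step 0: x=[8.0000 14.0000 20.0000] v=[0.0000 0.0000 0.0000]
Step 1: x=[7.9800 14.0000 20.0000] v=[-0.2000 0.0000 0.0000]
Step 2: x=[7.9404 13.9999 20.0000] v=[-0.3960 -0.0010 0.0000]
Step 3: x=[7.8820 13.9995 20.0000] v=[-0.5841 -0.0040 0.0000]

Answer: 7.8820 13.9995 20.0000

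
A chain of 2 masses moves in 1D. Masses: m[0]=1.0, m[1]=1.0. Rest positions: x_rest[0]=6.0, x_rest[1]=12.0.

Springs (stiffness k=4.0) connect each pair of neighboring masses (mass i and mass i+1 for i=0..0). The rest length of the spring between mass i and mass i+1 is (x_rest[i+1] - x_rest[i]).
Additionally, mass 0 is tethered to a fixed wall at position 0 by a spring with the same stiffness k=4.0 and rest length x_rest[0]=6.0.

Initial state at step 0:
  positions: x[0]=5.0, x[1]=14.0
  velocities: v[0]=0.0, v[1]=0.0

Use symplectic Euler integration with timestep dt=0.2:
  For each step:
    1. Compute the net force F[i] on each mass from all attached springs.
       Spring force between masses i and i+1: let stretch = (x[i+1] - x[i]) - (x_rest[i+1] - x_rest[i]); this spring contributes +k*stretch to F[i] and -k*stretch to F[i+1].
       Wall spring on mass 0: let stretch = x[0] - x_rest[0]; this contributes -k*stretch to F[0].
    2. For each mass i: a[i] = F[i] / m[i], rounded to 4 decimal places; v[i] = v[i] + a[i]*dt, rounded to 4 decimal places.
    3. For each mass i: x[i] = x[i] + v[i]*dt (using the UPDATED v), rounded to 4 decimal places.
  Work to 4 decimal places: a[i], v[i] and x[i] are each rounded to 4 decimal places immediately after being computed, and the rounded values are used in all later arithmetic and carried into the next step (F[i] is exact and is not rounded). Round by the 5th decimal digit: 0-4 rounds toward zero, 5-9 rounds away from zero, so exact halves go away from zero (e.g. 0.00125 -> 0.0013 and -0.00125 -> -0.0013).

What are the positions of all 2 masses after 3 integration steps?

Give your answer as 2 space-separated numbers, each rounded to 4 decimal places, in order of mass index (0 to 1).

Step 0: x=[5.0000 14.0000] v=[0.0000 0.0000]
Step 1: x=[5.6400 13.5200] v=[3.2000 -2.4000]
Step 2: x=[6.6384 12.7392] v=[4.9920 -3.9040]
Step 3: x=[7.5508 11.9423] v=[4.5619 -3.9846]

Answer: 7.5508 11.9423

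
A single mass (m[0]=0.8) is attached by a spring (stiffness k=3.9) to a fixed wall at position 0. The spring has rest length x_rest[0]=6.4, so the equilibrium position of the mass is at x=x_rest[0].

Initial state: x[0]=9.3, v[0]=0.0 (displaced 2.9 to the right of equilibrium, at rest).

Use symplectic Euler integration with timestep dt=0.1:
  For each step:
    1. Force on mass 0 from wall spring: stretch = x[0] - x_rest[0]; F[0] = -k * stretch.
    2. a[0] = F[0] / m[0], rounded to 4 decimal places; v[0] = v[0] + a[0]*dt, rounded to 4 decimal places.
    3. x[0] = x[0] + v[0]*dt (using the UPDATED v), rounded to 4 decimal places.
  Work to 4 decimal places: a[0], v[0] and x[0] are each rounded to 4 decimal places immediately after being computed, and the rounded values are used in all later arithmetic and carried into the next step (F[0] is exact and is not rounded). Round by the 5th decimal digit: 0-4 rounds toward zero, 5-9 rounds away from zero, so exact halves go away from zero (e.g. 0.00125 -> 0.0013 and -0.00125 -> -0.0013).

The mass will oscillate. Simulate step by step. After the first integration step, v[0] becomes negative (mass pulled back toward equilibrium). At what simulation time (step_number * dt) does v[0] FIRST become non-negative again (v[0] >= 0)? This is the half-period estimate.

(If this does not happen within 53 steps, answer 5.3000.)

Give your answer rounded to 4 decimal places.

Step 0: x=[9.3000] v=[0.0000]
Step 1: x=[9.1586] v=[-1.4138]
Step 2: x=[8.8827] v=[-2.7586]
Step 3: x=[8.4858] v=[-3.9689]
Step 4: x=[7.9872] v=[-4.9857]
Step 5: x=[7.4113] v=[-5.7595]
Step 6: x=[6.7861] v=[-6.2525]
Step 7: x=[6.1420] v=[-6.4407]
Step 8: x=[5.5105] v=[-6.3149]
Step 9: x=[4.9224] v=[-5.8813]
Step 10: x=[4.4063] v=[-5.1610]
Step 11: x=[3.9874] v=[-4.1891]
Step 12: x=[3.6861] v=[-3.0130]
Step 13: x=[3.5171] v=[-1.6900]
Step 14: x=[3.4886] v=[-0.2846]
Step 15: x=[3.6021] v=[1.1347]
First v>=0 after going negative at step 15, time=1.5000

Answer: 1.5000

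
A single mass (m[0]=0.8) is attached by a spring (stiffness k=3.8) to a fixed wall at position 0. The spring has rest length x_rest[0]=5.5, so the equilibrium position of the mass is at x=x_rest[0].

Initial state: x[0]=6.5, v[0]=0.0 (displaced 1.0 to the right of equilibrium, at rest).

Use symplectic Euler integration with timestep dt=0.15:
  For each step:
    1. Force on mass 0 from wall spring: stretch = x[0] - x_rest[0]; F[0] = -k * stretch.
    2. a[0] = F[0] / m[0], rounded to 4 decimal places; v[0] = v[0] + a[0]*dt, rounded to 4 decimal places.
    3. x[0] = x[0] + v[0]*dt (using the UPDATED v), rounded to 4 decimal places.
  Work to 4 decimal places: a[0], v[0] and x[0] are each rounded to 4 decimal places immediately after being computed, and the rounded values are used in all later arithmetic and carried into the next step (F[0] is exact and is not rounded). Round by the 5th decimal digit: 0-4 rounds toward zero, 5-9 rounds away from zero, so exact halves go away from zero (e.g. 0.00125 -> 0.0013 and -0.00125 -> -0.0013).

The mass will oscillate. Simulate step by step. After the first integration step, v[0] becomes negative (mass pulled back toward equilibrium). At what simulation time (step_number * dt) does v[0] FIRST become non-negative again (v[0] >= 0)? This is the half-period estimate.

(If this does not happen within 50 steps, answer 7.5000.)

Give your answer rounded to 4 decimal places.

Step 0: x=[6.5000] v=[0.0000]
Step 1: x=[6.3931] v=[-0.7125]
Step 2: x=[6.1908] v=[-1.3488]
Step 3: x=[5.9147] v=[-1.8410]
Step 4: x=[5.5942] v=[-2.1365]
Step 5: x=[5.2637] v=[-2.2036]
Step 6: x=[4.9584] v=[-2.0352]
Step 7: x=[4.7110] v=[-1.6493]
Step 8: x=[4.5479] v=[-1.0871]
Step 9: x=[4.4866] v=[-0.4087]
Step 10: x=[4.5336] v=[0.3134]
First v>=0 after going negative at step 10, time=1.5000

Answer: 1.5000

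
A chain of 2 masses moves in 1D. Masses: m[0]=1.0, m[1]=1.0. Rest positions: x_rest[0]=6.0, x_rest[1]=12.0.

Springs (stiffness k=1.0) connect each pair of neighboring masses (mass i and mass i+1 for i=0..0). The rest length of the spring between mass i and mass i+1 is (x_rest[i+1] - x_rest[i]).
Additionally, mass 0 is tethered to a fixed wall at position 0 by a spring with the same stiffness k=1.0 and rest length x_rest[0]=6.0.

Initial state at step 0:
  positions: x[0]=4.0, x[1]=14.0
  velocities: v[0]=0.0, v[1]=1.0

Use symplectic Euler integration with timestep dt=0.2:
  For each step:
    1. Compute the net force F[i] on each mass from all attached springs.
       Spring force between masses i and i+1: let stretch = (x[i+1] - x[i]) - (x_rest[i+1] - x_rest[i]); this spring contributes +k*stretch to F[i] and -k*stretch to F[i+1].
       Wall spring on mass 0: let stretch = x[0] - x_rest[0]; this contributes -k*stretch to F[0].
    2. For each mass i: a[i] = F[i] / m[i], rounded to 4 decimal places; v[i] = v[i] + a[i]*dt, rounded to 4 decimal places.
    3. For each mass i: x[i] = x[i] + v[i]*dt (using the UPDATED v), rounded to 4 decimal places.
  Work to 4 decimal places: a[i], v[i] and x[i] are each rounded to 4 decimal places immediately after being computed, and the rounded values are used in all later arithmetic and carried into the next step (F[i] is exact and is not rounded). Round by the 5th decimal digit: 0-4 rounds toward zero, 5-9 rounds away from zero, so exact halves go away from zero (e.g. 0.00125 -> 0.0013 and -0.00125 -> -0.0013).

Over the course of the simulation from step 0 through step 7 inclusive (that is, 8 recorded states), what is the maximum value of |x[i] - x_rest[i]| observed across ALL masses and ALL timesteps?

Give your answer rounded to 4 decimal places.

Answer: 2.3530

Derivation:
Step 0: x=[4.0000 14.0000] v=[0.0000 1.0000]
Step 1: x=[4.2400 14.0400] v=[1.2000 0.2000]
Step 2: x=[4.7024 13.9280] v=[2.3120 -0.5600]
Step 3: x=[5.3457 13.6870] v=[3.2166 -1.2051]
Step 4: x=[6.1088 13.3523] v=[3.8157 -1.6734]
Step 5: x=[6.9173 12.9679] v=[4.0426 -1.9221]
Step 6: x=[7.6912 12.5815] v=[3.8693 -1.9322]
Step 7: x=[8.3530 12.2394] v=[3.3091 -1.7103]
Max displacement = 2.3530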